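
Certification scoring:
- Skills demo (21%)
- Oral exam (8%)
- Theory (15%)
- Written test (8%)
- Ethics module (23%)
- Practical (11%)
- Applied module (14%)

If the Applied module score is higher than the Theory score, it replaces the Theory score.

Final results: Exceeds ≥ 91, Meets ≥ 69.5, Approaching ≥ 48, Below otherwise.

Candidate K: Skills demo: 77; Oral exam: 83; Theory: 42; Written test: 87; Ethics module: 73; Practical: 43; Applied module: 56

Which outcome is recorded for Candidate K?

Approaching

Applied module (56) > Theory (42), so Theory counts as 56.
Weighted total:
  Skills demo 77 × 0.21 = 16.17
  Oral exam 83 × 0.08 = 6.64
  Theory 56 × 0.15 = 8.4
  Written test 87 × 0.08 = 6.96
  Ethics module 73 × 0.23 = 16.79
  Practical 43 × 0.11 = 4.73
  Applied module 56 × 0.14 = 7.84
Sum = 67.53
67.53 is ≥ 48 and < 69.5 → Approaching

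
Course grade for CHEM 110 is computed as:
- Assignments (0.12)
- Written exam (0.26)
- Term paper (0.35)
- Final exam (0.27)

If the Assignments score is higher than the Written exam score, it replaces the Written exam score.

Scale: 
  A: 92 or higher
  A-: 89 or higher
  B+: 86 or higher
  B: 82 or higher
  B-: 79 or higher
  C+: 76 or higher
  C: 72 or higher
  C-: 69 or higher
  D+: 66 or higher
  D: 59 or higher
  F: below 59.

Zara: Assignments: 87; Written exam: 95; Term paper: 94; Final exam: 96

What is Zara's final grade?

A

Assignments (87) ≤ Written exam (95), so Written exam stays at 95.
Weighted total:
  Assignments 87 × 0.12 = 10.44
  Written exam 95 × 0.26 = 24.7
  Term paper 94 × 0.35 = 32.9
  Final exam 96 × 0.27 = 25.92
Sum = 93.96
93.96 ≥ 92 → A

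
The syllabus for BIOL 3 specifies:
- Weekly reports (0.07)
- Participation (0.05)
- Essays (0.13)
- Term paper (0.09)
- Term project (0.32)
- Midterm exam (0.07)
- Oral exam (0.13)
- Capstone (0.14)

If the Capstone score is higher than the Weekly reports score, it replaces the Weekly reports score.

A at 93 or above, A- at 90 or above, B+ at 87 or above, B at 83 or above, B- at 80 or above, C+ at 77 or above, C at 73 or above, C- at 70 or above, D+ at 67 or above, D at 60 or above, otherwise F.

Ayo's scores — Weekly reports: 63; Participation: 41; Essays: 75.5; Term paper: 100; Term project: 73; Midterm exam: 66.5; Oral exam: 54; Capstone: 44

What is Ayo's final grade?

D

Capstone (44) ≤ Weekly reports (63), so Weekly reports stays at 63.
Weighted total:
  Weekly reports 63 × 0.07 = 4.41
  Participation 41 × 0.05 = 2.05
  Essays 75.5 × 0.13 = 9.815
  Term paper 100 × 0.09 = 9
  Term project 73 × 0.32 = 23.36
  Midterm exam 66.5 × 0.07 = 4.655
  Oral exam 54 × 0.13 = 7.02
  Capstone 44 × 0.14 = 6.16
Sum = 66.47
66.47 is ≥ 60 and < 67 → D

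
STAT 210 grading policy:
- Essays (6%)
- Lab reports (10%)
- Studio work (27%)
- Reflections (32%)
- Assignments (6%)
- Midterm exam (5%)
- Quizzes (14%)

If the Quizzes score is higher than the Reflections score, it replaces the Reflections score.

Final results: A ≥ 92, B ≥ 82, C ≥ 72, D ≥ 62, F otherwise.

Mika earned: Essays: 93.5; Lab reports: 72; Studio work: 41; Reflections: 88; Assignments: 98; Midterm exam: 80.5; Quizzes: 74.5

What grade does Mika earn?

C

Quizzes (74.5) ≤ Reflections (88), so Reflections stays at 88.
Weighted total:
  Essays 93.5 × 0.06 = 5.61
  Lab reports 72 × 0.1 = 7.2
  Studio work 41 × 0.27 = 11.07
  Reflections 88 × 0.32 = 28.16
  Assignments 98 × 0.06 = 5.88
  Midterm exam 80.5 × 0.05 = 4.025
  Quizzes 74.5 × 0.14 = 10.43
Sum = 72.375
72.375 is ≥ 72 and < 82 → C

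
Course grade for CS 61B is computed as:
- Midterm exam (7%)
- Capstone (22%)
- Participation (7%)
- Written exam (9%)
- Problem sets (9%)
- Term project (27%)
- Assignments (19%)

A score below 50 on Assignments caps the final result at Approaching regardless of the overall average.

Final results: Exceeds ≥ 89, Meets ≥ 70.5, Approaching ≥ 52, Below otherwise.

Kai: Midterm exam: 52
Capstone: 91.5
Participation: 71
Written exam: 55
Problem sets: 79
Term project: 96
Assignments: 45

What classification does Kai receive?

Assignments score 45 < 50: minimum not met.
Weighted total:
  Midterm exam 52 × 0.07 = 3.64
  Capstone 91.5 × 0.22 = 20.13
  Participation 71 × 0.07 = 4.97
  Written exam 55 × 0.09 = 4.95
  Problem sets 79 × 0.09 = 7.11
  Term project 96 × 0.27 = 25.92
  Assignments 45 × 0.19 = 8.55
Sum = 75.27
75.27 would be Meets; cap at Approaching applies → Approaching.

Approaching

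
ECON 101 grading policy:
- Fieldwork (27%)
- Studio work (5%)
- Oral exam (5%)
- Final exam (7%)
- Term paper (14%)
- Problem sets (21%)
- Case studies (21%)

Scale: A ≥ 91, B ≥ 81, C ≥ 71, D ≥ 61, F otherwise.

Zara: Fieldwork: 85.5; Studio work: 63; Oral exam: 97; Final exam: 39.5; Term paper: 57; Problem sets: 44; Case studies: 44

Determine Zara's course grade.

Weighted total:
  Fieldwork 85.5 × 0.27 = 23.085
  Studio work 63 × 0.05 = 3.15
  Oral exam 97 × 0.05 = 4.85
  Final exam 39.5 × 0.07 = 2.765
  Term paper 57 × 0.14 = 7.98
  Problem sets 44 × 0.21 = 9.24
  Case studies 44 × 0.21 = 9.24
Sum = 60.31
60.31 < 61 → F

F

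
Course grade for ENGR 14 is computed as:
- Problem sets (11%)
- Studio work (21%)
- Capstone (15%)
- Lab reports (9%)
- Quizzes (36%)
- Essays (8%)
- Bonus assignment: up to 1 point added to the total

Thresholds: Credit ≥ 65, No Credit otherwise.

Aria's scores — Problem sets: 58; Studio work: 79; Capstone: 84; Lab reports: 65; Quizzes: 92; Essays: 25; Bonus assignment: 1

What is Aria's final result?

Weighted total:
  Problem sets 58 × 0.11 = 6.38
  Studio work 79 × 0.21 = 16.59
  Capstone 84 × 0.15 = 12.6
  Lab reports 65 × 0.09 = 5.85
  Quizzes 92 × 0.36 = 33.12
  Essays 25 × 0.08 = 2
Sum = 76.54
Bonus assignment: 76.54 + 1 = 77.54
77.54 ≥ 65 → Credit

Credit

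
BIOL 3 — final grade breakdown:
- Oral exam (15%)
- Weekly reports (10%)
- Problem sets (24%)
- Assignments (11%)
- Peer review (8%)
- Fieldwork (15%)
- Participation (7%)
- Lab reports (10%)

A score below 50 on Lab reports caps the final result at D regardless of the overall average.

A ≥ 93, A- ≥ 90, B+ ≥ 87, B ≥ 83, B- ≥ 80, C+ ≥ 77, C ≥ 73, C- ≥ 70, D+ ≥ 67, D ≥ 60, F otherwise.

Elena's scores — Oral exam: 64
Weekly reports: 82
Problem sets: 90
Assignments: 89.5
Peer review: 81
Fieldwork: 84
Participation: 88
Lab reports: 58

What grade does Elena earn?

B-

Lab reports score 58 ≥ 50: minimum met.
Weighted total:
  Oral exam 64 × 0.15 = 9.6
  Weekly reports 82 × 0.1 = 8.2
  Problem sets 90 × 0.24 = 21.6
  Assignments 89.5 × 0.11 = 9.845
  Peer review 81 × 0.08 = 6.48
  Fieldwork 84 × 0.15 = 12.6
  Participation 88 × 0.07 = 6.16
  Lab reports 58 × 0.1 = 5.8
Sum = 80.285
80.285 is ≥ 80 and < 83 → B-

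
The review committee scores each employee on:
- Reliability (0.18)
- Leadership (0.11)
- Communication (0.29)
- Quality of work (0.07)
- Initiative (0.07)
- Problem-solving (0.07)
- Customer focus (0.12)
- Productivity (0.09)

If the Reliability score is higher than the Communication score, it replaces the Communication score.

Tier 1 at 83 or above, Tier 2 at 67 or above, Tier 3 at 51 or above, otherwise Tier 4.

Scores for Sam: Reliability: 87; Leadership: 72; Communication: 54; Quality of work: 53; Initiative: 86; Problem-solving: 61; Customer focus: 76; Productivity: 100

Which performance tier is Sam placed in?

Tier 2

Reliability (87) > Communication (54), so Communication counts as 87.
Weighted total:
  Reliability 87 × 0.18 = 15.66
  Leadership 72 × 0.11 = 7.92
  Communication 87 × 0.29 = 25.23
  Quality of work 53 × 0.07 = 3.71
  Initiative 86 × 0.07 = 6.02
  Problem-solving 61 × 0.07 = 4.27
  Customer focus 76 × 0.12 = 9.12
  Productivity 100 × 0.09 = 9
Sum = 80.93
80.93 is ≥ 67 and < 83 → Tier 2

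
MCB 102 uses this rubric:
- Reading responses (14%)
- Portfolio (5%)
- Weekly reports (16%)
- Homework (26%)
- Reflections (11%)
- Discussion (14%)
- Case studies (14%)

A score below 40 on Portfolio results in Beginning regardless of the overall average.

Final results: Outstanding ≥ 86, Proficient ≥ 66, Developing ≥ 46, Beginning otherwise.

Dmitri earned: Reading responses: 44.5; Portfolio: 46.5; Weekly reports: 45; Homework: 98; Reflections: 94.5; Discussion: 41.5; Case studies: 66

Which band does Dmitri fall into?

Proficient

Portfolio score 46.5 ≥ 40: minimum met.
Weighted total:
  Reading responses 44.5 × 0.14 = 6.23
  Portfolio 46.5 × 0.05 = 2.325
  Weekly reports 45 × 0.16 = 7.2
  Homework 98 × 0.26 = 25.48
  Reflections 94.5 × 0.11 = 10.395
  Discussion 41.5 × 0.14 = 5.81
  Case studies 66 × 0.14 = 9.24
Sum = 66.68
66.68 is ≥ 66 and < 86 → Proficient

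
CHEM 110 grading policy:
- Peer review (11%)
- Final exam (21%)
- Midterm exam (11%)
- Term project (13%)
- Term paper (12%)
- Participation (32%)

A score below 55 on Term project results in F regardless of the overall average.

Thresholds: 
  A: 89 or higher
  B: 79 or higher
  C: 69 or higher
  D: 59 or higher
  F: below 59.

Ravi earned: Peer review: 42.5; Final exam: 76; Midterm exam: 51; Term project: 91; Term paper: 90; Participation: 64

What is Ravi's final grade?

C

Term project score 91 ≥ 55: minimum met.
Weighted total:
  Peer review 42.5 × 0.11 = 4.675
  Final exam 76 × 0.21 = 15.96
  Midterm exam 51 × 0.11 = 5.61
  Term project 91 × 0.13 = 11.83
  Term paper 90 × 0.12 = 10.8
  Participation 64 × 0.32 = 20.48
Sum = 69.355
69.355 is ≥ 69 and < 79 → C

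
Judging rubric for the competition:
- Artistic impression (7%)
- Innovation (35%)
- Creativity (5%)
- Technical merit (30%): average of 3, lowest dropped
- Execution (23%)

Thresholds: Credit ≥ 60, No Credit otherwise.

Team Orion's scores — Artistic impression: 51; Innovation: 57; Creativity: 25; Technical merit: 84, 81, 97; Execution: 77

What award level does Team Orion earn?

Credit

Technical merit: drop 81 → average of remaining 2 = 181/2 = 90.5
Weighted total:
  Artistic impression 51 × 0.07 = 3.57
  Innovation 57 × 0.35 = 19.95
  Creativity 25 × 0.05 = 1.25
  Technical merit 90.5 × 0.3 = 27.15
  Execution 77 × 0.23 = 17.71
Sum = 69.63
69.63 ≥ 60 → Credit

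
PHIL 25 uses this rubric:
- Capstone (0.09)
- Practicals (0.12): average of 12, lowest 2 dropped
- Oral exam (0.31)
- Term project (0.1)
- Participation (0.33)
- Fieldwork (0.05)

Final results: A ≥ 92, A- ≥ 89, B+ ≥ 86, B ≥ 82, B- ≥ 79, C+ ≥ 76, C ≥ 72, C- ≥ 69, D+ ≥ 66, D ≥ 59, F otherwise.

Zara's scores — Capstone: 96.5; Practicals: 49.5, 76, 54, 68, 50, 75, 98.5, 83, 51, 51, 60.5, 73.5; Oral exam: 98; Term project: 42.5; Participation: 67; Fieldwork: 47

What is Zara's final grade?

Practicals: drop 49.5, 50 → average of remaining 10 = 690.5/10 = 69.05
Weighted total:
  Capstone 96.5 × 0.09 = 8.685
  Practicals 69.05 × 0.12 = 8.286
  Oral exam 98 × 0.31 = 30.38
  Term project 42.5 × 0.1 = 4.25
  Participation 67 × 0.33 = 22.11
  Fieldwork 47 × 0.05 = 2.35
Sum = 76.061
76.061 is ≥ 76 and < 79 → C+

C+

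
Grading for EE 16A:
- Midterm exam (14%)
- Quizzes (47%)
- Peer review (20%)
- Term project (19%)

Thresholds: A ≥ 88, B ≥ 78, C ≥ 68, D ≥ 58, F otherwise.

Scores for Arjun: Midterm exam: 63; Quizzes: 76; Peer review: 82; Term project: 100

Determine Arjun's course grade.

B

Weighted total:
  Midterm exam 63 × 0.14 = 8.82
  Quizzes 76 × 0.47 = 35.72
  Peer review 82 × 0.2 = 16.4
  Term project 100 × 0.19 = 19
Sum = 79.94
79.94 is ≥ 78 and < 88 → B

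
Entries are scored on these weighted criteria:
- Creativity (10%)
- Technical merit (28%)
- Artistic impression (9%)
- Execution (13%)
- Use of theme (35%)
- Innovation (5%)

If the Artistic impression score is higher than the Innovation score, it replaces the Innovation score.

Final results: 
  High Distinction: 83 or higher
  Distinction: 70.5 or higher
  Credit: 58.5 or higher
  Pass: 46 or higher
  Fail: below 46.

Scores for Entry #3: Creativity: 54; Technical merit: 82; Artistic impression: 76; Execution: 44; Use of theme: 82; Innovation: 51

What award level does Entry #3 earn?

Artistic impression (76) > Innovation (51), so Innovation counts as 76.
Weighted total:
  Creativity 54 × 0.1 = 5.4
  Technical merit 82 × 0.28 = 22.96
  Artistic impression 76 × 0.09 = 6.84
  Execution 44 × 0.13 = 5.72
  Use of theme 82 × 0.35 = 28.7
  Innovation 76 × 0.05 = 3.8
Sum = 73.42
73.42 is ≥ 70.5 and < 83 → Distinction

Distinction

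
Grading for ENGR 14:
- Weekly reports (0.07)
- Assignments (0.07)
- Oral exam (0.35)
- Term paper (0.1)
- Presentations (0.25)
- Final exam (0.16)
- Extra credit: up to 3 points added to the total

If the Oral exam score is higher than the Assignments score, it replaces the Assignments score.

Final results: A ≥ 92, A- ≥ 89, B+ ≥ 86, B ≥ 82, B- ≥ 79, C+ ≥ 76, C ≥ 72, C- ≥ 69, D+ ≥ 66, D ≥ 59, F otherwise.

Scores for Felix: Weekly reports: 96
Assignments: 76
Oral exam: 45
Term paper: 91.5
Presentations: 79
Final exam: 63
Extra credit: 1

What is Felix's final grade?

D+

Oral exam (45) ≤ Assignments (76), so Assignments stays at 76.
Weighted total:
  Weekly reports 96 × 0.07 = 6.72
  Assignments 76 × 0.07 = 5.32
  Oral exam 45 × 0.35 = 15.75
  Term paper 91.5 × 0.1 = 9.15
  Presentations 79 × 0.25 = 19.75
  Final exam 63 × 0.16 = 10.08
Sum = 66.77
Extra credit: 66.77 + 1 = 67.77
67.77 is ≥ 66 and < 69 → D+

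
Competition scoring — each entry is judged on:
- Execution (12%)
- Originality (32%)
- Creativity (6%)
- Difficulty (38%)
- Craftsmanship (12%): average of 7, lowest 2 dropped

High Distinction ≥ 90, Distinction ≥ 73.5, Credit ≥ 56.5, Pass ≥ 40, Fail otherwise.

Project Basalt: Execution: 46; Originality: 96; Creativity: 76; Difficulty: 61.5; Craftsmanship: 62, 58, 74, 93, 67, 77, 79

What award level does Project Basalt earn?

Craftsmanship: drop 58, 62 → average of remaining 5 = 390/5 = 78
Weighted total:
  Execution 46 × 0.12 = 5.52
  Originality 96 × 0.32 = 30.72
  Creativity 76 × 0.06 = 4.56
  Difficulty 61.5 × 0.38 = 23.37
  Craftsmanship 78 × 0.12 = 9.36
Sum = 73.53
73.53 is ≥ 73.5 and < 90 → Distinction

Distinction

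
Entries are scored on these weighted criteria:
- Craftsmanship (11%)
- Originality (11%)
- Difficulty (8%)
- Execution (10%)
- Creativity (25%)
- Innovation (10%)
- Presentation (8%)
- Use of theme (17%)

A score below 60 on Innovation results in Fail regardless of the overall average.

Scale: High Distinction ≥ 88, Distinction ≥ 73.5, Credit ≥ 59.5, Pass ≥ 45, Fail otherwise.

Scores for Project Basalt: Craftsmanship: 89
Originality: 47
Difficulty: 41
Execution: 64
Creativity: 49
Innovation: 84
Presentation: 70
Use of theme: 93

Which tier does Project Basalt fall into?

Credit

Innovation score 84 ≥ 60: minimum met.
Weighted total:
  Craftsmanship 89 × 0.11 = 9.79
  Originality 47 × 0.11 = 5.17
  Difficulty 41 × 0.08 = 3.28
  Execution 64 × 0.1 = 6.4
  Creativity 49 × 0.25 = 12.25
  Innovation 84 × 0.1 = 8.4
  Presentation 70 × 0.08 = 5.6
  Use of theme 93 × 0.17 = 15.81
Sum = 66.7
66.7 is ≥ 59.5 and < 73.5 → Credit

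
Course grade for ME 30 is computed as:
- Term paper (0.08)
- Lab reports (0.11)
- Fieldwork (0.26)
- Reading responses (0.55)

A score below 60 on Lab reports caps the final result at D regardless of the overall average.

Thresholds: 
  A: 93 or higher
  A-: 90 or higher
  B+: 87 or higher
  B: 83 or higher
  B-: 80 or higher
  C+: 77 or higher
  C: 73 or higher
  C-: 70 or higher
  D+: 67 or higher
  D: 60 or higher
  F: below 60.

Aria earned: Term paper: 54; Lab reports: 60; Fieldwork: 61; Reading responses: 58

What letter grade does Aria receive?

F

Lab reports score 60 ≥ 60: minimum met.
Weighted total:
  Term paper 54 × 0.08 = 4.32
  Lab reports 60 × 0.11 = 6.6
  Fieldwork 61 × 0.26 = 15.86
  Reading responses 58 × 0.55 = 31.9
Sum = 58.68
58.68 < 60 → F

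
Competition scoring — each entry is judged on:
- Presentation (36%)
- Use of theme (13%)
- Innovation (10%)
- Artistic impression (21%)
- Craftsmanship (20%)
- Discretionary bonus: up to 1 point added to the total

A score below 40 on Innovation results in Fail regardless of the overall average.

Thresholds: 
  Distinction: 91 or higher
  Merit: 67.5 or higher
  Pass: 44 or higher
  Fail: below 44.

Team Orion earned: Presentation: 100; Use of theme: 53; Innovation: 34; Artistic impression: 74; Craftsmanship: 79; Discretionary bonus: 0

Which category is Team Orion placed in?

Fail

Innovation score 34 < 40: minimum not met.
Weighted total:
  Presentation 100 × 0.36 = 36
  Use of theme 53 × 0.13 = 6.89
  Innovation 34 × 0.1 = 3.4
  Artistic impression 74 × 0.21 = 15.54
  Craftsmanship 79 × 0.2 = 15.8
Sum = 77.63
Discretionary bonus: 77.63 + 0 = 77.63
Because the Innovation minimum was not met, the result is Fail.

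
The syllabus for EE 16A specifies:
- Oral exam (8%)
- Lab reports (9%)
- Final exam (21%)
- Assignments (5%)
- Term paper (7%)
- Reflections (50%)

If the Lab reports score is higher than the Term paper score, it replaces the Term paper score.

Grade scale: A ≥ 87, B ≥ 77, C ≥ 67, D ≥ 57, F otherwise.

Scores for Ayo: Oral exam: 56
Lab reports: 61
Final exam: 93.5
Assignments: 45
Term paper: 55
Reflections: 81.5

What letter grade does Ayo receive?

Lab reports (61) > Term paper (55), so Term paper counts as 61.
Weighted total:
  Oral exam 56 × 0.08 = 4.48
  Lab reports 61 × 0.09 = 5.49
  Final exam 93.5 × 0.21 = 19.635
  Assignments 45 × 0.05 = 2.25
  Term paper 61 × 0.07 = 4.27
  Reflections 81.5 × 0.5 = 40.75
Sum = 76.875
76.875 is ≥ 67 and < 77 → C

C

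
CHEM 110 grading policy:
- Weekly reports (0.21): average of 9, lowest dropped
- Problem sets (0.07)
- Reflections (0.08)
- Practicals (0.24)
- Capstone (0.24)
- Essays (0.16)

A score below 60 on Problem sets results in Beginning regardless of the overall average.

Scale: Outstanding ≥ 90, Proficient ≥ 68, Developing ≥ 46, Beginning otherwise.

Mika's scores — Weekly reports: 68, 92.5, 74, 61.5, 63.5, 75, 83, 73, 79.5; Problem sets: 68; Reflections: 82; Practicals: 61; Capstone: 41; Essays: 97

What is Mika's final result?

Weekly reports: drop 61.5 → average of remaining 8 = 608.5/8 = 76.0625
Problem sets score 68 ≥ 60: minimum met.
Weighted total:
  Weekly reports 76.0625 × 0.21 = 15.973125
  Problem sets 68 × 0.07 = 4.76
  Reflections 82 × 0.08 = 6.56
  Practicals 61 × 0.24 = 14.64
  Capstone 41 × 0.24 = 9.84
  Essays 97 × 0.16 = 15.52
Sum = 67.293125
67.293125 is ≥ 46 and < 68 → Developing

Developing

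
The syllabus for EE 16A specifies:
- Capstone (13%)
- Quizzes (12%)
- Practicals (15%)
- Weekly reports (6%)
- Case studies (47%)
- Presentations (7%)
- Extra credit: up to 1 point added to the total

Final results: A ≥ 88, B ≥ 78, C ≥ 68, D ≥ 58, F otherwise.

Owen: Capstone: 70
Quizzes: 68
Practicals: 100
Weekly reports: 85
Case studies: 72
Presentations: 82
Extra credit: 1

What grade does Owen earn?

C

Weighted total:
  Capstone 70 × 0.13 = 9.1
  Quizzes 68 × 0.12 = 8.16
  Practicals 100 × 0.15 = 15
  Weekly reports 85 × 0.06 = 5.1
  Case studies 72 × 0.47 = 33.84
  Presentations 82 × 0.07 = 5.74
Sum = 76.94
Extra credit: 76.94 + 1 = 77.94
77.94 is ≥ 68 and < 78 → C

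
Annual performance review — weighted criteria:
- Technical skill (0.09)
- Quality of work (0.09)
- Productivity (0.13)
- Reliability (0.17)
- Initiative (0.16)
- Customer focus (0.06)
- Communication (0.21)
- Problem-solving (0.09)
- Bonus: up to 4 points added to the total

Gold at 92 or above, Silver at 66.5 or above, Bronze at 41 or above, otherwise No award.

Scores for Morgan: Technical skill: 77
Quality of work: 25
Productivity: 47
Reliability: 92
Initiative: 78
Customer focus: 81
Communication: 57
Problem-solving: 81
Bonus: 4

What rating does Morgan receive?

Weighted total:
  Technical skill 77 × 0.09 = 6.93
  Quality of work 25 × 0.09 = 2.25
  Productivity 47 × 0.13 = 6.11
  Reliability 92 × 0.17 = 15.64
  Initiative 78 × 0.16 = 12.48
  Customer focus 81 × 0.06 = 4.86
  Communication 57 × 0.21 = 11.97
  Problem-solving 81 × 0.09 = 7.29
Sum = 67.53
Bonus: 67.53 + 4 = 71.53
71.53 is ≥ 66.5 and < 92 → Silver

Silver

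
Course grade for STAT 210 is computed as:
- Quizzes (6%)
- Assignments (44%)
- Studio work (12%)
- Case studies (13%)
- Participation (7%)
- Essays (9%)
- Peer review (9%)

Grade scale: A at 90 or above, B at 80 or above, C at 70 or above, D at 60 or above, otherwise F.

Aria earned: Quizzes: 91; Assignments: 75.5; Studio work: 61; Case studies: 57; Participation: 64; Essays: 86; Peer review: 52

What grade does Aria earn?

C

Weighted total:
  Quizzes 91 × 0.06 = 5.46
  Assignments 75.5 × 0.44 = 33.22
  Studio work 61 × 0.12 = 7.32
  Case studies 57 × 0.13 = 7.41
  Participation 64 × 0.07 = 4.48
  Essays 86 × 0.09 = 7.74
  Peer review 52 × 0.09 = 4.68
Sum = 70.31
70.31 is ≥ 70 and < 80 → C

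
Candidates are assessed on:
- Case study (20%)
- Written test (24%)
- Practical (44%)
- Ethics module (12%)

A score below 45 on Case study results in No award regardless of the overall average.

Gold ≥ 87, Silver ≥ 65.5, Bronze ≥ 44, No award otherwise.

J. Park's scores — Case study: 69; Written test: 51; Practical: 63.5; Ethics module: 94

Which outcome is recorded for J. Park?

Bronze

Case study score 69 ≥ 45: minimum met.
Weighted total:
  Case study 69 × 0.2 = 13.8
  Written test 51 × 0.24 = 12.24
  Practical 63.5 × 0.44 = 27.94
  Ethics module 94 × 0.12 = 11.28
Sum = 65.26
65.26 is ≥ 44 and < 65.5 → Bronze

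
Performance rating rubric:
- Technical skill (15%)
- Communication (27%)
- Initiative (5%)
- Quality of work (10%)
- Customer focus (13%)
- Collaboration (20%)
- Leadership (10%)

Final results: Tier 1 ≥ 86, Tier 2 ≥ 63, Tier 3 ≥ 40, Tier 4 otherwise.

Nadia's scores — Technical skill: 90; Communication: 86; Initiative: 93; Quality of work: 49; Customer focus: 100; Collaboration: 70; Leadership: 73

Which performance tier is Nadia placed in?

Tier 2

Weighted total:
  Technical skill 90 × 0.15 = 13.5
  Communication 86 × 0.27 = 23.22
  Initiative 93 × 0.05 = 4.65
  Quality of work 49 × 0.1 = 4.9
  Customer focus 100 × 0.13 = 13
  Collaboration 70 × 0.2 = 14
  Leadership 73 × 0.1 = 7.3
Sum = 80.57
80.57 is ≥ 63 and < 86 → Tier 2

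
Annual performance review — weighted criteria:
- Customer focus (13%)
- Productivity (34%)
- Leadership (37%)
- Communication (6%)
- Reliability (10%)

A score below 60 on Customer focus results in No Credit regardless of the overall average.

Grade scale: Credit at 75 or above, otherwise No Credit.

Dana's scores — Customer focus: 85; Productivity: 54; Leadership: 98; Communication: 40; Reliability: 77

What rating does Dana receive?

Credit

Customer focus score 85 ≥ 60: minimum met.
Weighted total:
  Customer focus 85 × 0.13 = 11.05
  Productivity 54 × 0.34 = 18.36
  Leadership 98 × 0.37 = 36.26
  Communication 40 × 0.06 = 2.4
  Reliability 77 × 0.1 = 7.7
Sum = 75.77
75.77 ≥ 75 → Credit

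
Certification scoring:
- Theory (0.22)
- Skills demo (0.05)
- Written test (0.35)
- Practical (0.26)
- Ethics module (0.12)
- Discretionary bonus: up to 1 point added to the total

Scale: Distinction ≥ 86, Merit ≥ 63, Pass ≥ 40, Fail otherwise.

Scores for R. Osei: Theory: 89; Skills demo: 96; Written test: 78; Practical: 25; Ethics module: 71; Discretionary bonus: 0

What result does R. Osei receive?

Merit

Weighted total:
  Theory 89 × 0.22 = 19.58
  Skills demo 96 × 0.05 = 4.8
  Written test 78 × 0.35 = 27.3
  Practical 25 × 0.26 = 6.5
  Ethics module 71 × 0.12 = 8.52
Sum = 66.7
Discretionary bonus: 66.7 + 0 = 66.7
66.7 is ≥ 63 and < 86 → Merit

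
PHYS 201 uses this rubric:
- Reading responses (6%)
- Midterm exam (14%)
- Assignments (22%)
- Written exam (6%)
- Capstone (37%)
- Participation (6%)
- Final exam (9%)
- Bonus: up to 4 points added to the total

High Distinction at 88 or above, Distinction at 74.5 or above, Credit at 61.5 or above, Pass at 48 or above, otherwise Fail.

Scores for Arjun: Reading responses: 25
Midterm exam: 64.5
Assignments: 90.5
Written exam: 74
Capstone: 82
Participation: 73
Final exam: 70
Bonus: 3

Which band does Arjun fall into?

Distinction

Weighted total:
  Reading responses 25 × 0.06 = 1.5
  Midterm exam 64.5 × 0.14 = 9.03
  Assignments 90.5 × 0.22 = 19.91
  Written exam 74 × 0.06 = 4.44
  Capstone 82 × 0.37 = 30.34
  Participation 73 × 0.06 = 4.38
  Final exam 70 × 0.09 = 6.3
Sum = 75.9
Bonus: 75.9 + 3 = 78.9
78.9 is ≥ 74.5 and < 88 → Distinction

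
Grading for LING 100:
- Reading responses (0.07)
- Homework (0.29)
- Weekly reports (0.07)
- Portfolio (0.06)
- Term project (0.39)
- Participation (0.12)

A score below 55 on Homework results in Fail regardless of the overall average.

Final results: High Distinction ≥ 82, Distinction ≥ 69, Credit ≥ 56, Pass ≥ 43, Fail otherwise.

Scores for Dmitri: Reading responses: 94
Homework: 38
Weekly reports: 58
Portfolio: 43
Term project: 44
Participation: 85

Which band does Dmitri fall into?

Fail

Homework score 38 < 55: minimum not met.
Weighted total:
  Reading responses 94 × 0.07 = 6.58
  Homework 38 × 0.29 = 11.02
  Weekly reports 58 × 0.07 = 4.06
  Portfolio 43 × 0.06 = 2.58
  Term project 44 × 0.39 = 17.16
  Participation 85 × 0.12 = 10.2
Sum = 51.6
Because the Homework minimum was not met, the result is Fail.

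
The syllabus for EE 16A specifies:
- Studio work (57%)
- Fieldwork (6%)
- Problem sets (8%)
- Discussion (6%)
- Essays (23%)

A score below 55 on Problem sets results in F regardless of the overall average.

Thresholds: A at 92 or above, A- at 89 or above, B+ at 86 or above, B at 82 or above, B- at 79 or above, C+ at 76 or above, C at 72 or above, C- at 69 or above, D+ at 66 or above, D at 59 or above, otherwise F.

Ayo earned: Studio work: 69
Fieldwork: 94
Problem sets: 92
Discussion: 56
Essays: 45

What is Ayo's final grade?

Problem sets score 92 ≥ 55: minimum met.
Weighted total:
  Studio work 69 × 0.57 = 39.33
  Fieldwork 94 × 0.06 = 5.64
  Problem sets 92 × 0.08 = 7.36
  Discussion 56 × 0.06 = 3.36
  Essays 45 × 0.23 = 10.35
Sum = 66.04
66.04 is ≥ 66 and < 69 → D+

D+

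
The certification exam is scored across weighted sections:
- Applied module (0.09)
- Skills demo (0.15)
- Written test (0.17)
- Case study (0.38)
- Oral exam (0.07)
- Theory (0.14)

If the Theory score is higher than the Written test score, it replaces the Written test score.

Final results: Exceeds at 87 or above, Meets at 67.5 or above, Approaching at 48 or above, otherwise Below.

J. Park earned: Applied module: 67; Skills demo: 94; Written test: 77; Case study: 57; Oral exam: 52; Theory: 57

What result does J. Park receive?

Theory (57) ≤ Written test (77), so Written test stays at 77.
Weighted total:
  Applied module 67 × 0.09 = 6.03
  Skills demo 94 × 0.15 = 14.1
  Written test 77 × 0.17 = 13.09
  Case study 57 × 0.38 = 21.66
  Oral exam 52 × 0.07 = 3.64
  Theory 57 × 0.14 = 7.98
Sum = 66.5
66.5 is ≥ 48 and < 67.5 → Approaching

Approaching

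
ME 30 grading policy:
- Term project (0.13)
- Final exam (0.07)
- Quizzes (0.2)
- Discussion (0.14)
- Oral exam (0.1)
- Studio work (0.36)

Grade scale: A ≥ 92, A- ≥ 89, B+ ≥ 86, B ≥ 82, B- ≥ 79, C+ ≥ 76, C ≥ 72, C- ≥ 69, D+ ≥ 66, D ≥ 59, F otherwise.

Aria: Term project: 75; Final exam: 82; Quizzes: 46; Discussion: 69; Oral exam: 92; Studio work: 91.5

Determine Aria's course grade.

C+

Weighted total:
  Term project 75 × 0.13 = 9.75
  Final exam 82 × 0.07 = 5.74
  Quizzes 46 × 0.2 = 9.2
  Discussion 69 × 0.14 = 9.66
  Oral exam 92 × 0.1 = 9.2
  Studio work 91.5 × 0.36 = 32.94
Sum = 76.49
76.49 is ≥ 76 and < 79 → C+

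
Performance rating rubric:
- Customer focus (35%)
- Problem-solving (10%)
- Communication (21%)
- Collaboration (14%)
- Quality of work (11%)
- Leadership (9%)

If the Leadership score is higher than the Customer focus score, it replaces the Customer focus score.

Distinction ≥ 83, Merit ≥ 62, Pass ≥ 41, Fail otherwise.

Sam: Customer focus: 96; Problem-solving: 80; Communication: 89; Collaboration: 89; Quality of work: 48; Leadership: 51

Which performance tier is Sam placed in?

Leadership (51) ≤ Customer focus (96), so Customer focus stays at 96.
Weighted total:
  Customer focus 96 × 0.35 = 33.6
  Problem-solving 80 × 0.1 = 8
  Communication 89 × 0.21 = 18.69
  Collaboration 89 × 0.14 = 12.46
  Quality of work 48 × 0.11 = 5.28
  Leadership 51 × 0.09 = 4.59
Sum = 82.62
82.62 is ≥ 62 and < 83 → Merit

Merit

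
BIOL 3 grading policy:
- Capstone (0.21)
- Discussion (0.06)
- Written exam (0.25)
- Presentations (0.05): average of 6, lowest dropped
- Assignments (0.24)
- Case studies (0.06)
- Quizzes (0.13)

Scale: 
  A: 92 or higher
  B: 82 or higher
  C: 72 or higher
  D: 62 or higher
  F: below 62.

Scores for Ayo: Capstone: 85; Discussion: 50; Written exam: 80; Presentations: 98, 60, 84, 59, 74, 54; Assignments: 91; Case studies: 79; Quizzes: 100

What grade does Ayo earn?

Presentations: drop 54 → average of remaining 5 = 375/5 = 75
Weighted total:
  Capstone 85 × 0.21 = 17.85
  Discussion 50 × 0.06 = 3
  Written exam 80 × 0.25 = 20
  Presentations 75 × 0.05 = 3.75
  Assignments 91 × 0.24 = 21.84
  Case studies 79 × 0.06 = 4.74
  Quizzes 100 × 0.13 = 13
Sum = 84.18
84.18 is ≥ 82 and < 92 → B

B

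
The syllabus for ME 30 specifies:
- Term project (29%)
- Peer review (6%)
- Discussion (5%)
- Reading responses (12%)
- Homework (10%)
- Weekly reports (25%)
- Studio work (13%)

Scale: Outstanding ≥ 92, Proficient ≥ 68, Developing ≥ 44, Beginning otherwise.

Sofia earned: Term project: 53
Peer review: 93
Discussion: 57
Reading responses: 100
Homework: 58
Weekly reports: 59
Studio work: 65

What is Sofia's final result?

Weighted total:
  Term project 53 × 0.29 = 15.37
  Peer review 93 × 0.06 = 5.58
  Discussion 57 × 0.05 = 2.85
  Reading responses 100 × 0.12 = 12
  Homework 58 × 0.1 = 5.8
  Weekly reports 59 × 0.25 = 14.75
  Studio work 65 × 0.13 = 8.45
Sum = 64.8
64.8 is ≥ 44 and < 68 → Developing

Developing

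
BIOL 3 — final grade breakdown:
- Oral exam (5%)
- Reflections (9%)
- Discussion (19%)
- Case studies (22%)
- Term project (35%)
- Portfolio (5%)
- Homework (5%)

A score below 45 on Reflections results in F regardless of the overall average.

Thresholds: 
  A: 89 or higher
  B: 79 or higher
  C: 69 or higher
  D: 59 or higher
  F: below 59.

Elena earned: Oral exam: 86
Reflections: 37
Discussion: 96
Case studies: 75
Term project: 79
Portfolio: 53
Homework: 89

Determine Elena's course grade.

Reflections score 37 < 45: minimum not met.
Weighted total:
  Oral exam 86 × 0.05 = 4.3
  Reflections 37 × 0.09 = 3.33
  Discussion 96 × 0.19 = 18.24
  Case studies 75 × 0.22 = 16.5
  Term project 79 × 0.35 = 27.65
  Portfolio 53 × 0.05 = 2.65
  Homework 89 × 0.05 = 4.45
Sum = 77.12
Because the Reflections minimum was not met, the result is F.

F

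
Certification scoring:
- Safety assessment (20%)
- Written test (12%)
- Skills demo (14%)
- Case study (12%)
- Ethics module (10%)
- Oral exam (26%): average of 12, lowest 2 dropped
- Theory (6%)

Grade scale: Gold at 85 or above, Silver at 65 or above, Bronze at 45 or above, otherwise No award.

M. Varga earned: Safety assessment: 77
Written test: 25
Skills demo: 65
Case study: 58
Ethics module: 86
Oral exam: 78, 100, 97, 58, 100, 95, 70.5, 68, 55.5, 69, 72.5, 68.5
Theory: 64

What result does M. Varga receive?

Oral exam: drop 55.5, 58 → average of remaining 10 = 818.5/10 = 81.85
Weighted total:
  Safety assessment 77 × 0.2 = 15.4
  Written test 25 × 0.12 = 3
  Skills demo 65 × 0.14 = 9.1
  Case study 58 × 0.12 = 6.96
  Ethics module 86 × 0.1 = 8.6
  Oral exam 81.85 × 0.26 = 21.281
  Theory 64 × 0.06 = 3.84
Sum = 68.181
68.181 is ≥ 65 and < 85 → Silver

Silver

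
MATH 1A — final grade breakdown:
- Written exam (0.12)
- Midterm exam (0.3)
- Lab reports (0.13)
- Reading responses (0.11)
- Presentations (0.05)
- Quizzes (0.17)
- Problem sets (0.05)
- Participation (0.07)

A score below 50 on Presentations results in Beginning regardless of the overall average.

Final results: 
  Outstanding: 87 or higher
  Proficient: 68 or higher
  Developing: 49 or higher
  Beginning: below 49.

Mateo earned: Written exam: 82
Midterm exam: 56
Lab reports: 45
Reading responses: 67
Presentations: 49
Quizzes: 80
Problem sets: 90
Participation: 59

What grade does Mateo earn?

Beginning

Presentations score 49 < 50: minimum not met.
Weighted total:
  Written exam 82 × 0.12 = 9.84
  Midterm exam 56 × 0.3 = 16.8
  Lab reports 45 × 0.13 = 5.85
  Reading responses 67 × 0.11 = 7.37
  Presentations 49 × 0.05 = 2.45
  Quizzes 80 × 0.17 = 13.6
  Problem sets 90 × 0.05 = 4.5
  Participation 59 × 0.07 = 4.13
Sum = 64.54
Because the Presentations minimum was not met, the result is Beginning.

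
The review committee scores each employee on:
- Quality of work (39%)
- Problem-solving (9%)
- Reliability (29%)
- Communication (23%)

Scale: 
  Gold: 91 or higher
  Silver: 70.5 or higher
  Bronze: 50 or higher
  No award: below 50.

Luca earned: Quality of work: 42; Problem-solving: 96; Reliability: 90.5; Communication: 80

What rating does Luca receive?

Weighted total:
  Quality of work 42 × 0.39 = 16.38
  Problem-solving 96 × 0.09 = 8.64
  Reliability 90.5 × 0.29 = 26.245
  Communication 80 × 0.23 = 18.4
Sum = 69.665
69.665 is ≥ 50 and < 70.5 → Bronze

Bronze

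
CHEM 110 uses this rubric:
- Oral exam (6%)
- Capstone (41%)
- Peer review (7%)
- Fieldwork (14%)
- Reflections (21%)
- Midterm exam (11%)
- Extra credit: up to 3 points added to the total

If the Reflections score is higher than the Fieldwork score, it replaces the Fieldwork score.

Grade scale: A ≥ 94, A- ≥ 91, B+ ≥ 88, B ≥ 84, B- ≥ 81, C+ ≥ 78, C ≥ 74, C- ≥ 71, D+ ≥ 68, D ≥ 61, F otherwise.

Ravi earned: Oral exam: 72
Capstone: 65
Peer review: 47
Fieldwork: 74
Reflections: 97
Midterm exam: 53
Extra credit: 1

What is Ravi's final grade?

C

Reflections (97) > Fieldwork (74), so Fieldwork counts as 97.
Weighted total:
  Oral exam 72 × 0.06 = 4.32
  Capstone 65 × 0.41 = 26.65
  Peer review 47 × 0.07 = 3.29
  Fieldwork 97 × 0.14 = 13.58
  Reflections 97 × 0.21 = 20.37
  Midterm exam 53 × 0.11 = 5.83
Sum = 74.04
Extra credit: 74.04 + 1 = 75.04
75.04 is ≥ 74 and < 78 → C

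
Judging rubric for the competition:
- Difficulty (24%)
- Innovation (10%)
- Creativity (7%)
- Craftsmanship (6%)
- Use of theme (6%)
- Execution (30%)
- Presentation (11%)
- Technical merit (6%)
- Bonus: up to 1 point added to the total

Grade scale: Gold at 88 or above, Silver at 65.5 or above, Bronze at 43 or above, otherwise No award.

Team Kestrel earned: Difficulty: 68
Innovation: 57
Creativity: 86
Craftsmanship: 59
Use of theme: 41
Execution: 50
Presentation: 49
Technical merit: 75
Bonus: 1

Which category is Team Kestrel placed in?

Bronze

Weighted total:
  Difficulty 68 × 0.24 = 16.32
  Innovation 57 × 0.1 = 5.7
  Creativity 86 × 0.07 = 6.02
  Craftsmanship 59 × 0.06 = 3.54
  Use of theme 41 × 0.06 = 2.46
  Execution 50 × 0.3 = 15
  Presentation 49 × 0.11 = 5.39
  Technical merit 75 × 0.06 = 4.5
Sum = 58.93
Bonus: 58.93 + 1 = 59.93
59.93 is ≥ 43 and < 65.5 → Bronze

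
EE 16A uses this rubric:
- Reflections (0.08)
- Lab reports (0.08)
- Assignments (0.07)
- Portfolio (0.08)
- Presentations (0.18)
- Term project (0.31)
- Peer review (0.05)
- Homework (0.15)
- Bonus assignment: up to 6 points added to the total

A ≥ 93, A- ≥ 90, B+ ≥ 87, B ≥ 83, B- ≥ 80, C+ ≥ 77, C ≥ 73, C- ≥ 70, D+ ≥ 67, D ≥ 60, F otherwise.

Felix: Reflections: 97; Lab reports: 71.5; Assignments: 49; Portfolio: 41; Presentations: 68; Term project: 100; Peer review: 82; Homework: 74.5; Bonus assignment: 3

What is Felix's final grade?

Weighted total:
  Reflections 97 × 0.08 = 7.76
  Lab reports 71.5 × 0.08 = 5.72
  Assignments 49 × 0.07 = 3.43
  Portfolio 41 × 0.08 = 3.28
  Presentations 68 × 0.18 = 12.24
  Term project 100 × 0.31 = 31
  Peer review 82 × 0.05 = 4.1
  Homework 74.5 × 0.15 = 11.175
Sum = 78.705
Bonus assignment: 78.705 + 3 = 81.705
81.705 is ≥ 80 and < 83 → B-

B-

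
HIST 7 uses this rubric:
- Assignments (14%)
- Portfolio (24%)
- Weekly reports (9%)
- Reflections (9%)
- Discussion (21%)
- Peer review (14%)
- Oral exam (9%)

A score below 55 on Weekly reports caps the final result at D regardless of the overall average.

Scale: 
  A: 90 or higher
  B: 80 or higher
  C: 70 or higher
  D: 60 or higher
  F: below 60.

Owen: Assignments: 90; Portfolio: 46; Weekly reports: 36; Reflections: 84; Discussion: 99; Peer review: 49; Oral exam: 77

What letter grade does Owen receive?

D

Weekly reports score 36 < 55: minimum not met.
Weighted total:
  Assignments 90 × 0.14 = 12.6
  Portfolio 46 × 0.24 = 11.04
  Weekly reports 36 × 0.09 = 3.24
  Reflections 84 × 0.09 = 7.56
  Discussion 99 × 0.21 = 20.79
  Peer review 49 × 0.14 = 6.86
  Oral exam 77 × 0.09 = 6.93
Sum = 69.02
69.02 would be D; cap at D applies → D.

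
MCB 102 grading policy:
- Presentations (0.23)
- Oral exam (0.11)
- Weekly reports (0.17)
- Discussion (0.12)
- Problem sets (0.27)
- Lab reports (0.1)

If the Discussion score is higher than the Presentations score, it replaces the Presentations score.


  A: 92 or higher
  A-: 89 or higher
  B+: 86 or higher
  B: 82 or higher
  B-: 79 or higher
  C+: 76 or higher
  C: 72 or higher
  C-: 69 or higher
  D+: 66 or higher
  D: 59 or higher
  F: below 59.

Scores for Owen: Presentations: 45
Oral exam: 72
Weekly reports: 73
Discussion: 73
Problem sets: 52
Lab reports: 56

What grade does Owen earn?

Discussion (73) > Presentations (45), so Presentations counts as 73.
Weighted total:
  Presentations 73 × 0.23 = 16.79
  Oral exam 72 × 0.11 = 7.92
  Weekly reports 73 × 0.17 = 12.41
  Discussion 73 × 0.12 = 8.76
  Problem sets 52 × 0.27 = 14.04
  Lab reports 56 × 0.1 = 5.6
Sum = 65.52
65.52 is ≥ 59 and < 66 → D

D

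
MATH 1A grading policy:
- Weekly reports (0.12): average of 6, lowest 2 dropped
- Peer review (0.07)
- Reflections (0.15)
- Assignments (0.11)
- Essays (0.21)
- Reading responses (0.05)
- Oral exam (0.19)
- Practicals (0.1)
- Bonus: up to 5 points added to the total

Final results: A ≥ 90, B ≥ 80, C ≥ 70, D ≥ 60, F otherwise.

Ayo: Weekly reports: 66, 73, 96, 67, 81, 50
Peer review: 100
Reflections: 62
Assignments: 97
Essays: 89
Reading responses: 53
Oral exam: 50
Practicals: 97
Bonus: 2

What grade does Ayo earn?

Weekly reports: drop 50, 66 → average of remaining 4 = 317/4 = 79.25
Weighted total:
  Weekly reports 79.25 × 0.12 = 9.51
  Peer review 100 × 0.07 = 7
  Reflections 62 × 0.15 = 9.3
  Assignments 97 × 0.11 = 10.67
  Essays 89 × 0.21 = 18.69
  Reading responses 53 × 0.05 = 2.65
  Oral exam 50 × 0.19 = 9.5
  Practicals 97 × 0.1 = 9.7
Sum = 77.02
Bonus: 77.02 + 2 = 79.02
79.02 is ≥ 70 and < 80 → C

C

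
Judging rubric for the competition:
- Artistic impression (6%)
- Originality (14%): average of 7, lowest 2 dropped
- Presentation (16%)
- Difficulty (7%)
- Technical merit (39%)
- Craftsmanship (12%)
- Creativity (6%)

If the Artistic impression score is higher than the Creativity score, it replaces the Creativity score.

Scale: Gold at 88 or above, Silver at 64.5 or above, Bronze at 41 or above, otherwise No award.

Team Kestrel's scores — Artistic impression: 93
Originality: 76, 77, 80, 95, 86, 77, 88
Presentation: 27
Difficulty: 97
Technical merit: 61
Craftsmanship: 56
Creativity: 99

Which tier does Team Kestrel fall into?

Silver

Originality: drop 76, 77 → average of remaining 5 = 426/5 = 85.2
Artistic impression (93) ≤ Creativity (99), so Creativity stays at 99.
Weighted total:
  Artistic impression 93 × 0.06 = 5.58
  Originality 85.2 × 0.14 = 11.928
  Presentation 27 × 0.16 = 4.32
  Difficulty 97 × 0.07 = 6.79
  Technical merit 61 × 0.39 = 23.79
  Craftsmanship 56 × 0.12 = 6.72
  Creativity 99 × 0.06 = 5.94
Sum = 65.068
65.068 is ≥ 64.5 and < 88 → Silver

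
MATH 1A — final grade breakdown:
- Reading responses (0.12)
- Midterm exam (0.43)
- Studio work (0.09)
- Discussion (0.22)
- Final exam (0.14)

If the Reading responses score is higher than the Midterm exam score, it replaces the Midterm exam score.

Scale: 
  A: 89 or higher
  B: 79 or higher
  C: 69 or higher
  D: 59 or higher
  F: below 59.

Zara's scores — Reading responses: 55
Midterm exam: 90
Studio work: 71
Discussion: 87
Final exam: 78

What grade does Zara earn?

Reading responses (55) ≤ Midterm exam (90), so Midterm exam stays at 90.
Weighted total:
  Reading responses 55 × 0.12 = 6.6
  Midterm exam 90 × 0.43 = 38.7
  Studio work 71 × 0.09 = 6.39
  Discussion 87 × 0.22 = 19.14
  Final exam 78 × 0.14 = 10.92
Sum = 81.75
81.75 is ≥ 79 and < 89 → B

B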